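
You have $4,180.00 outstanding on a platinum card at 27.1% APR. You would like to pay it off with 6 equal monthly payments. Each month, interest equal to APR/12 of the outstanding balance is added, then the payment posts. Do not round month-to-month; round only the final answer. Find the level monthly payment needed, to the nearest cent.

Monthly rate r = 27.1%/12 = 2.25833% = 0.0225833.
Level-payment amortization: P = B₀·r / (1 − (1+r)^(−n)) = 4180.00·0.0225833 / (1 − 1.02258^(−6)).
Denominator 1 − (1+r)^(−6) = 0.125403491.
P = 94.3983 / 0.125403491 ≈ 752.76.

$752.76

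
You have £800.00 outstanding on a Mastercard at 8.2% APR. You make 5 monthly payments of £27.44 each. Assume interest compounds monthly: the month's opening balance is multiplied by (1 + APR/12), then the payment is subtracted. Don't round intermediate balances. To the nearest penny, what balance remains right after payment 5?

Monthly rate r = 8.2%/12 = 0.683333% = 0.00683333.
Each month: B ← B·(1+r) − £27.44.
Month 1: interest £5.47; balance after payment £778.03.
Month 2: interest £5.32; balance after payment £755.90.
Month 3: interest £5.17; balance after payment £733.63.
Month 4: interest £5.01; balance after payment £711.20.
Month 5: interest £4.86; balance after payment £688.62.

£688.62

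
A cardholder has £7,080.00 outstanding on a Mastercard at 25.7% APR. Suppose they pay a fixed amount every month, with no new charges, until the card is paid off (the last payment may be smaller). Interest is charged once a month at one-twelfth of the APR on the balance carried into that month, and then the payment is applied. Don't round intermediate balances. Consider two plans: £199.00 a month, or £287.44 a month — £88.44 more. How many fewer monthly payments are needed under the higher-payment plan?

32 fewer payments

Monthly rate r = 25.7%/12 = 2.14167% = 0.0214167.
At £199.00/mo: n = ⌈−ln(1 − rB₀/P)/ln(1+r)⌉ = 68 payments (last £146.43); total interest = total paid − £7,080.00 = £6,399.43.
At £287.44/mo: 36 payments (last £110.43); total interest £3,090.83.
Payments saved = 68 − 36 = 32.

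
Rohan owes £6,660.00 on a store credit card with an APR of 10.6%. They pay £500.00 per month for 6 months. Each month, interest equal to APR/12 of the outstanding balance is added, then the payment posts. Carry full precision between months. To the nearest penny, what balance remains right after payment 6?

£3,953.83

Monthly rate r = 10.6%/12 = 0.883333% = 0.00883333.
Each month: B ← B·(1+r) − £500.00.
Month 1: interest £58.83; balance after payment £6,218.83.
Month 2: interest £54.93; balance after payment £5,773.76.
Month 3: interest £51.00; balance after payment £5,324.76.
Month 4: interest £47.04; balance after payment £4,871.80.
Month 5: interest £43.03; balance after payment £4,414.83.
Month 6: interest £39.00; balance after payment £3,953.83.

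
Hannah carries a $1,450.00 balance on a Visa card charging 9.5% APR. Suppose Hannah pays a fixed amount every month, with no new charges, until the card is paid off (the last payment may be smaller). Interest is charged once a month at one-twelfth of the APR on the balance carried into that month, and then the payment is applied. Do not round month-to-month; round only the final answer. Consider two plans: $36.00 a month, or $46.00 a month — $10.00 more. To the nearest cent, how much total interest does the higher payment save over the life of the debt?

Monthly rate r = 9.5%/12 = 0.791667% = 0.00791667.
At $36.00/mo: n = ⌈−ln(1 − rB₀/P)/ln(1+r)⌉ = 49 payments (last $25.10); total interest = total paid − $1,450.00 = $303.10.
At $46.00/mo: 37 payments (last $18.71); total interest $224.71.
Interest saved = $303.10 − $224.71 = $78.39.

$78.39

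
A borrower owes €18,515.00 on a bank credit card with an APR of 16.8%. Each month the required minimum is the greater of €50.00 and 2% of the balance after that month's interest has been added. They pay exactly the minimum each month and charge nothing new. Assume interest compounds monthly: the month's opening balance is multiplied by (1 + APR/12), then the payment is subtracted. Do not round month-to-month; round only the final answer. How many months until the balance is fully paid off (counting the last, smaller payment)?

Monthly rate r = 16.8%/12 = 1.4% = 0.014.
While 2% of the post-interest balance exceeds €50.00, each month B ← (B·(1+r))·(1 − 0.02), i.e. B shrinks by the factor (1+r)·0.98 = 0.99372.
This holds for months 1–321. Entering month 322 the balance is €2,450.63; 2% of the post-interest balance is now below €50.00, so the flat €50.00 minimum applies from here.
From month 322 a fixed €50.00 at rate r clears €2,450.63 in 84 more payments. Total: 321 + 84 = 405 months.

405 months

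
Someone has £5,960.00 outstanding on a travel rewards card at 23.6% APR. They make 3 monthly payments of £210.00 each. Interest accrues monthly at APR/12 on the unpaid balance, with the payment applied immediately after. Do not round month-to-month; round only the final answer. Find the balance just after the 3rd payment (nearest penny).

£5,676.13

Monthly rate r = 23.6%/12 = 1.96667% = 0.0196667.
Each month: B ← B·(1+r) − £210.00.
Month 1: interest £117.21; balance after payment £5,867.21.
Month 2: interest £115.39; balance after payment £5,772.60.
Month 3: interest £113.53; balance after payment £5,676.13.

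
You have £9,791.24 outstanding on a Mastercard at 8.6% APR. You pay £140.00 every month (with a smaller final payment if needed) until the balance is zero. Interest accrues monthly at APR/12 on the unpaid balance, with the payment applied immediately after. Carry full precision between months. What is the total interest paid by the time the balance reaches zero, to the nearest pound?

£3,846

Monthly rate r = 8.6%/12 = 0.716667% = 0.00716667.
Payoff takes n = ⌈−ln(1 − rB₀/P)/ln(1+r)⌉ = ⌈97.406⌉ = 98 payments; the last is £56.96.
Total paid = 97·£140.00 + £56.96 = £13,636.96.
Total interest = total paid − principal = £13,636.96 − £9,791.24 = £3,845.72.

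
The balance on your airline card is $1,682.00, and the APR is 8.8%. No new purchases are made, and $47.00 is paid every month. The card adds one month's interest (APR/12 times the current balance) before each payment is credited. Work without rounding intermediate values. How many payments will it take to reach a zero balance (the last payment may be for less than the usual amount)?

Monthly rate r = 8.8%/12 = 0.733333% = 0.00733333.
Recurrence: B ← B·(1+r) − $47.00.
Month 1: interest $12.33; balance after payment $1,647.33.
Month 2: interest $12.08; balance after payment $1,612.42.
Closed form: n = −ln(1 − rB₀/P)/ln(1+r) = −ln(0.73756)/ln(1.00733) ≈ 41.662, so the balance reaches zero during payment 42.

42 payments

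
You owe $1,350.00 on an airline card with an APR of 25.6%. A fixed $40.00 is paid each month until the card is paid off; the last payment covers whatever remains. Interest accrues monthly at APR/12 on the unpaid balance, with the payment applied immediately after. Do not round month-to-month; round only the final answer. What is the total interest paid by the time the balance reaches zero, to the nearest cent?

Monthly rate r = 25.6%/12 = 2.13333% = 0.0213333.
Payoff takes n = ⌈−ln(1 − rB₀/P)/ln(1+r)⌉ = ⌈60.305⌉ = 61 payments; the last is $12.27.
Total paid = 60·$40.00 + $12.27 = $2,412.27.
Total interest = total paid − principal = $2,412.27 − $1,350.00 = $1,062.27.

$1,062.27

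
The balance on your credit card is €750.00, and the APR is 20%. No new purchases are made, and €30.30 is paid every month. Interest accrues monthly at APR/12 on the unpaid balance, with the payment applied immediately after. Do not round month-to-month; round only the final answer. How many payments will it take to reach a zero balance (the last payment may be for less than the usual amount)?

Monthly rate r = 20%/12 = 1.66667% = 0.0166667.
Recurrence: B ← B·(1+r) − €30.30.
Month 1: interest €12.50; balance after payment €732.20.
Month 2: interest €12.20; balance after payment €714.10.
Closed form: n = −ln(1 − rB₀/P)/ln(1+r) = −ln(0.58746)/ln(1.01667) ≈ 32.182, so the balance reaches zero during payment 33.

33 months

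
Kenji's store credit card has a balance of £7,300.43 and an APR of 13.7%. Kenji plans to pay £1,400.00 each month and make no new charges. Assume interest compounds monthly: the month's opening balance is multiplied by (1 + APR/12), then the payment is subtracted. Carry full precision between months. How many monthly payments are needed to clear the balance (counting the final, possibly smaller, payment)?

6 months

Monthly rate r = 13.7%/12 = 1.14167% = 0.0114167.
Recurrence: B ← B·(1+r) − £1,400.00.
Month 1: interest £83.35; balance after payment £5,983.78.
Month 2: interest £68.31; balance after payment £4,652.09.
Month 3: interest £53.11; balance after payment £3,305.20.
Month 4: interest £37.73; balance after payment £1,942.94.
Month 5: interest £22.18; balance after payment £565.12.
Month 6: interest £6.45; balance after payment £0.00.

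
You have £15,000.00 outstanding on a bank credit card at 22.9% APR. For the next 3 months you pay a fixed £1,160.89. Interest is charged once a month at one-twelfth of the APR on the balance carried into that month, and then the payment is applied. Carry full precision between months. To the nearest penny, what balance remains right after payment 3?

Monthly rate r = 22.9%/12 = 1.90833% = 0.0190833.
Each month: B ← B·(1+r) − £1,160.89.
Month 1: interest £286.25; balance after payment £14,125.36.
Month 2: interest £269.56; balance after payment £13,234.03.
Month 3: interest £252.55; balance after payment £12,325.69.

£12,325.69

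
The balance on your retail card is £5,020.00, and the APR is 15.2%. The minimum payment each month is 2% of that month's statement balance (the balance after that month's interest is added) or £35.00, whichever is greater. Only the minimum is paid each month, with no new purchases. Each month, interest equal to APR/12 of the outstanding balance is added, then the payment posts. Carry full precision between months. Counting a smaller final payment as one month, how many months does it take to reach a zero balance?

Monthly rate r = 15.2%/12 = 1.26667% = 0.0126667.
While 2% of the post-interest balance exceeds £35.00, each month B ← (B·(1+r))·(1 − 0.02), i.e. B shrinks by the factor (1+r)·0.98 = 0.99241.
This holds for months 1–141. Entering month 142 the balance is £1,715.37; 2% of the post-interest balance is now below £35.00, so the flat £35.00 minimum applies from here.
From month 142 a fixed £35.00 at rate r clears £1,715.37 in 78 more payments. Total: 141 + 78 = 219 months.

219 months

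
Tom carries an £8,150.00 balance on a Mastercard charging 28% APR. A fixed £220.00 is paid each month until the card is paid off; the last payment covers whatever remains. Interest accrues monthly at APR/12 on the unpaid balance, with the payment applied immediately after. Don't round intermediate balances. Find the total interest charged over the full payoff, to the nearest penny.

£10,907.83

Monthly rate r = 28%/12 = 2.33333% = 0.0233333.
Payoff takes n = ⌈−ln(1 − rB₀/P)/ln(1+r)⌉ = ⌈86.624⌉ = 87 payments; the last is £137.83.
Total paid = 86·£220.00 + £137.83 = £19,057.83.
Total interest = total paid − principal = £19,057.83 − £8,150.00 = £10,907.83.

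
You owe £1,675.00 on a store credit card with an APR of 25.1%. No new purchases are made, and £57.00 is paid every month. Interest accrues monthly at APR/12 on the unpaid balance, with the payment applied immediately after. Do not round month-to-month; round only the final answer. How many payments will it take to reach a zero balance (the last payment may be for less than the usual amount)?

Monthly rate r = 25.1%/12 = 2.09167% = 0.0209167.
Recurrence: B ← B·(1+r) − £57.00.
Month 1: interest £35.04; balance after payment £1,653.04.
Month 2: interest £34.58; balance after payment £1,630.61.
Closed form: n = −ln(1 − rB₀/P)/ln(1+r) = −ln(0.38534)/ln(1.02092) ≈ 46.067, so the balance reaches zero during payment 47.

47 payments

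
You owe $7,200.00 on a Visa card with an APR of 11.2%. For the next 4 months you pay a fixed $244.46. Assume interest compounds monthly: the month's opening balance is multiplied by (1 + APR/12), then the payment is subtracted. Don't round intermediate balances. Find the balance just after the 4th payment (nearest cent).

$6,480.97

Monthly rate r = 11.2%/12 = 0.933333% = 0.00933333.
Each month: B ← B·(1+r) − $244.46.
Month 1: interest $67.20; balance after payment $7,022.74.
Month 2: interest $65.55; balance after payment $6,843.83.
Month 3: interest $63.88; balance after payment $6,663.24.
Month 4: interest $62.19; balance after payment $6,480.97.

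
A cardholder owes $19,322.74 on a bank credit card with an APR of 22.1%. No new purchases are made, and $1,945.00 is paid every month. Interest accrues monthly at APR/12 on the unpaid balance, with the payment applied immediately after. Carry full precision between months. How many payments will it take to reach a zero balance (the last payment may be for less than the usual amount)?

12 payments

Monthly rate r = 22.1%/12 = 1.84167% = 0.0184167.
Recurrence: B ← B·(1+r) − $1,945.00.
Month 1: interest $355.86; balance after payment $17,733.60.
Month 2: interest $326.59; balance after payment $16,115.19.
Closed form: n = −ln(1 − rB₀/P)/ln(1+r) = −ln(0.81704)/ln(1.01842) ≈ 11.073, so the balance reaches zero during payment 12.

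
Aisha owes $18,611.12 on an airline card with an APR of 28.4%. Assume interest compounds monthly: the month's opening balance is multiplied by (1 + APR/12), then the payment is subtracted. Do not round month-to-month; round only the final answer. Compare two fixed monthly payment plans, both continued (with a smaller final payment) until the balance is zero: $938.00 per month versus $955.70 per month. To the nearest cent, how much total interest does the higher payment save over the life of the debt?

$183.01

Monthly rate r = 28.4%/12 = 2.36667% = 0.0236667.
At $938.00/mo: n = ⌈−ln(1 − rB₀/P)/ln(1+r)⌉ = 28 payments (last $102.30); total interest = total paid − $18,611.12 = $6,817.18.
At $955.70/mo: 27 payments (last $397.09); total interest $6,634.17.
Interest saved = $6,817.18 − $6,634.17 = $183.01.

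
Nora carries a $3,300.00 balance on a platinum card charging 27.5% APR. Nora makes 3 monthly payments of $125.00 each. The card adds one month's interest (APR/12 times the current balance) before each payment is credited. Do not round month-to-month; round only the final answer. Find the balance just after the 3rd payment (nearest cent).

$3,148.45

Monthly rate r = 27.5%/12 = 2.29167% = 0.0229167.
Each month: B ← B·(1+r) − $125.00.
Month 1: interest $75.62; balance after payment $3,250.62.
Month 2: interest $74.49; balance after payment $3,200.12.
Month 3: interest $73.34; balance after payment $3,148.45.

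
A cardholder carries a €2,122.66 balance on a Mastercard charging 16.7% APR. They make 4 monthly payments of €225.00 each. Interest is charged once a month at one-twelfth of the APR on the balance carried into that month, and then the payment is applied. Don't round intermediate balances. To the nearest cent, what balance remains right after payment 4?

Monthly rate r = 16.7%/12 = 1.39167% = 0.0139167.
Each month: B ← B·(1+r) − €225.00.
Month 1: interest €29.54; balance after payment €1,927.20.
Month 2: interest €26.82; balance after payment €1,729.02.
Month 3: interest €24.06; balance after payment €1,528.08.
Month 4: interest €21.27; balance after payment €1,324.35.

€1,324.35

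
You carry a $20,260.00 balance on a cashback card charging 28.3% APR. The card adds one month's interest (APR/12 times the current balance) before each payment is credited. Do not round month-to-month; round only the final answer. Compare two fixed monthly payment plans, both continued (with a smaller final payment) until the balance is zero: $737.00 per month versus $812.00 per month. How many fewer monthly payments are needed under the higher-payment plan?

6 fewer payments

Monthly rate r = 28.3%/12 = 2.35833% = 0.0235833.
At $737.00/mo: n = ⌈−ln(1 − rB₀/P)/ln(1+r)⌉ = 45 payments (last $613.38); total interest = total paid − $20,260.00 = $12,781.38.
At $812.00/mo: 39 payments (last $70.17); total interest $10,666.17.
Payments saved = 45 − 39 = 6.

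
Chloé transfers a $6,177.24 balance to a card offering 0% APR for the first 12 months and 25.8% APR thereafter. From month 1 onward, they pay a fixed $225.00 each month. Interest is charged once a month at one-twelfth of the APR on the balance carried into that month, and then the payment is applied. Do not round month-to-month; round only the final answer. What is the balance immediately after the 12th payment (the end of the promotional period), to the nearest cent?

$3,477.24

Promo months 1–12 at r₀ = 0%/12 = 0; months 13+ at r₁ = 25.8%/12 = 0.0215.
After month 12 (no interest yet): B = $6,177.24 − 12·$225.00 = $3,477.24.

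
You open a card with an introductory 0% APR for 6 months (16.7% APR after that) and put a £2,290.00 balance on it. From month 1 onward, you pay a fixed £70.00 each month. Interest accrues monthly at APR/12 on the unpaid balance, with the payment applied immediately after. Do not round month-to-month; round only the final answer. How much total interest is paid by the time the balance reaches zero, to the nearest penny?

£484.54

Promo months 1–6 at r₀ = 0%/12 = 0; months 7+ at r₁ = 16.7%/12 = 0.0139167.
After month 6 (no interest yet): B = £2,290.00 − 6·£70.00 = £1,870.00.
Then at r₁ with £70.00/mo: n₂ = −ln(1 − r₁·B/P)/ln(1+r₁) ≈ 33.63 → 34 more payments.
Total paid = 39·£70.00 + £44.54 = £2,774.54; interest = £2,774.54 − £2,290.00 = £484.54.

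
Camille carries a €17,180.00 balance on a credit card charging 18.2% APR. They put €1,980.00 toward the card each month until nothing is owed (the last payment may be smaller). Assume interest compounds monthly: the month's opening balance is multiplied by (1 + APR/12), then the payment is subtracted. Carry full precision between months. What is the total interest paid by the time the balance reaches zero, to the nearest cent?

€1,383.37

Monthly rate r = 18.2%/12 = 1.51667% = 0.0151667.
Payoff takes n = ⌈−ln(1 − rB₀/P)/ln(1+r)⌉ = ⌈9.374⌉ = 10 payments; the last is €743.37.
Total paid = 9·€1,980.00 + €743.37 = €18,563.37.
Total interest = total paid − principal = €18,563.37 − €17,180.00 = €1,383.37.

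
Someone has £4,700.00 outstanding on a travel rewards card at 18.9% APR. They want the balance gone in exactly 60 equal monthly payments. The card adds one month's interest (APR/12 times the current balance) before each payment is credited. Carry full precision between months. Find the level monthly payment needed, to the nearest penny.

Monthly rate r = 18.9%/12 = 1.575% = 0.01575.
Level-payment amortization: P = B₀·r / (1 − (1+r)^(−n)) = 4700.00·0.01575 / (1 − 1.01575^(−60)).
Denominator 1 − (1+r)^(−60) = 0.608447375.
P = 74.025 / 0.608447375 ≈ 121.66.

£121.66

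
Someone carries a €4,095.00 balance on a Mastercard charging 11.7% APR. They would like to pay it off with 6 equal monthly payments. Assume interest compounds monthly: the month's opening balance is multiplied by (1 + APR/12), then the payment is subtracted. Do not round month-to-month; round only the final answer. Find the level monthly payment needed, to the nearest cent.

Monthly rate r = 11.7%/12 = 0.975% = 0.00975.
Level-payment amortization: P = B₀·r / (1 − (1+r)^(−n)) = 4095.00·0.00975 / (1 − 1.00975^(−6)).
Denominator 1 − (1+r)^(−6) = 0.0565544748.
P = 39.9263 / 0.0565544748 ≈ 705.98.

€705.98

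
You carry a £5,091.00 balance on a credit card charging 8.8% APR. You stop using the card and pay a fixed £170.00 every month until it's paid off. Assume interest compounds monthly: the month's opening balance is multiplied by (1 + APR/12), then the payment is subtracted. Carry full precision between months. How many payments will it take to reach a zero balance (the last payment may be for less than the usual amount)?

Monthly rate r = 8.8%/12 = 0.733333% = 0.00733333.
Recurrence: B ← B·(1+r) − £170.00.
Month 1: interest £37.33; balance after payment £4,958.33.
Month 2: interest £36.36; balance after payment £4,824.70.
Closed form: n = −ln(1 − rB₀/P)/ln(1+r) = −ln(0.78039)/ln(1.00733) ≈ 33.937, so the balance reaches zero during payment 34.

34 payments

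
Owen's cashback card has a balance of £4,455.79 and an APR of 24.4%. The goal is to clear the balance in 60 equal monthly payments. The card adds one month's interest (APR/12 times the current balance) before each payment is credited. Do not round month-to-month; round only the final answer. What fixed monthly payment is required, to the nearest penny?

£129.22

Monthly rate r = 24.4%/12 = 2.03333% = 0.0203333.
Level-payment amortization: P = B₀·r / (1 − (1+r)^(−n)) = 4455.79·0.0203333 / (1 − 1.02033^(−60)).
Denominator 1 − (1+r)^(−60) = 0.701134691.
P = 90.6011 / 0.701134691 ≈ 129.22.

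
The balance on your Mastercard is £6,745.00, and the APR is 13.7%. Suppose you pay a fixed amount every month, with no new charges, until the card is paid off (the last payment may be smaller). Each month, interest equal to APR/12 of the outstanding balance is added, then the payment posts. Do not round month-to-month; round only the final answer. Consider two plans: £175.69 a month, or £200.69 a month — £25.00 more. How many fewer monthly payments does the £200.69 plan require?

Monthly rate r = 13.7%/12 = 1.14167% = 0.0114167.
At £175.69/mo: n = ⌈−ln(1 − rB₀/P)/ln(1+r)⌉ = 51 payments (last £142.43); total interest = total paid − £6,745.00 = £2,181.93.
At £200.69/mo: 43 payments (last £128.32); total interest £1,812.30.
Payments saved = 51 − 43 = 8.

8 fewer payments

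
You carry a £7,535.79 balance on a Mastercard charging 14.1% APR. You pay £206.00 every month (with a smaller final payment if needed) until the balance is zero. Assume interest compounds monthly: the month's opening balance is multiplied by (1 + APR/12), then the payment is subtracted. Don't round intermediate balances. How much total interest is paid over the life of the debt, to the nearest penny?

£2,371.94

Monthly rate r = 14.1%/12 = 1.175% = 0.01175.
Payoff takes n = ⌈−ln(1 − rB₀/P)/ln(1+r)⌉ = ⌈48.095⌉ = 49 payments; the last is £19.73.
Total paid = 48·£206.00 + £19.73 = £9,907.73.
Total interest = total paid − principal = £9,907.73 − £7,535.79 = £2,371.94.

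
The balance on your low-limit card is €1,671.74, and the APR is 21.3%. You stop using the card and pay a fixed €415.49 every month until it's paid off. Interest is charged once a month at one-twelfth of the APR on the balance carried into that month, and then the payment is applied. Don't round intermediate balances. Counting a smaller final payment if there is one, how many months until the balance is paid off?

Monthly rate r = 21.3%/12 = 1.775% = 0.01775.
Recurrence: B ← B·(1+r) − €415.49.
Month 1: interest €29.67; balance after payment €1,285.92.
Month 2: interest €22.83; balance after payment €893.26.
Month 3: interest €15.86; balance after payment €493.62.
Month 4: interest €8.76; balance after payment €86.90.
Month 5: interest €1.54; balance after payment €0.00.

5 payments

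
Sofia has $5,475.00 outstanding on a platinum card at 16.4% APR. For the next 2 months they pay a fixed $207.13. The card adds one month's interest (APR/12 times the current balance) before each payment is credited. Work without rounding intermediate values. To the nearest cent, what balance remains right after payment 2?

$5,208.58

Monthly rate r = 16.4%/12 = 1.36667% = 0.0136667.
Each month: B ← B·(1+r) − $207.13.
Month 1: interest $74.82; balance after payment $5,342.69.
Month 2: interest $73.02; balance after payment $5,208.58.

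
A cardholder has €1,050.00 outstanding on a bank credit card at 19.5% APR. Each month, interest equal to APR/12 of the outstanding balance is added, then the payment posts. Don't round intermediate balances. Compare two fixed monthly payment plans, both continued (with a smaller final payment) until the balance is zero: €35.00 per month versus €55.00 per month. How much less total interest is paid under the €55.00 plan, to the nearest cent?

€184.26

Monthly rate r = 19.5%/12 = 1.625% = 0.01625.
At €35.00/mo: n = ⌈−ln(1 − rB₀/P)/ln(1+r)⌉ = 42 payments (last €16.49); total interest = total paid − €1,050.00 = €401.49.
At €55.00/mo: 24 payments (last €2.23); total interest €217.23.
Interest saved = €401.49 − €217.23 = €184.26.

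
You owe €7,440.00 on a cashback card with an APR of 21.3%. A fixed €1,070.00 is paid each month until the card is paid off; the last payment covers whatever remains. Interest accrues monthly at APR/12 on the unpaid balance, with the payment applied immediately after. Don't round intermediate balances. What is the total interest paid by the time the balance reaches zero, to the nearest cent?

Monthly rate r = 21.3%/12 = 1.775% = 0.01775.
Payoff takes n = ⌈−ln(1 − rB₀/P)/ln(1+r)⌉ = ⌈7.487⌉ = 8 payments; the last is €523.40.
Total paid = 7·€1,070.00 + €523.40 = €8,013.40.
Total interest = total paid − principal = €8,013.40 − €7,440.00 = €573.40.

€573.40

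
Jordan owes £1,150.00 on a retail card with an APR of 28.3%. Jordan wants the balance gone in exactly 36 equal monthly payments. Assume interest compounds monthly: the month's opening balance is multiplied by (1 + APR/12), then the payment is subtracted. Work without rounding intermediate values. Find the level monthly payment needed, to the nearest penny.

£47.75

Monthly rate r = 28.3%/12 = 2.35833% = 0.0235833.
Level-payment amortization: P = B₀·r / (1 − (1+r)^(−n)) = 1150.00·0.0235833 / (1 − 1.02358^(−36)).
Denominator 1 − (1+r)^(−36) = 0.567919575.
P = 27.1208 / 0.567919575 ≈ 47.75.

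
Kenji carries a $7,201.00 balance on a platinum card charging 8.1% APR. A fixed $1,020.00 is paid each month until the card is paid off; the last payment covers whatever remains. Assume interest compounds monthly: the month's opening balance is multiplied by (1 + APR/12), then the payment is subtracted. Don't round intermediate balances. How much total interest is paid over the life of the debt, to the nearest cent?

Monthly rate r = 8.1%/12 = 0.675% = 0.00675.
Payoff takes n = ⌈−ln(1 − rB₀/P)/ln(1+r)⌉ = ⌈7.258⌉ = 8 payments; the last is $263.76.
Total paid = 7·$1,020.00 + $263.76 = $7,403.76.
Total interest = total paid − principal = $7,403.76 − $7,201.00 = $202.76.

$202.76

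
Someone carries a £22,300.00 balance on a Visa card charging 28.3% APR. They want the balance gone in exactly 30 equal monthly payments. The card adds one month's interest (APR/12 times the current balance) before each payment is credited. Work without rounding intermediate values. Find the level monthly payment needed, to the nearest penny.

Monthly rate r = 28.3%/12 = 2.35833% = 0.0235833.
Level-payment amortization: P = B₀·r / (1 − (1+r)^(−n)) = 22300.00·0.0235833 / (1 − 1.02358^(−30)).
Denominator 1 − (1+r)^(−30) = 0.503060148.
P = 525.908 / 0.503060148 ≈ 1045.42.

£1,045.42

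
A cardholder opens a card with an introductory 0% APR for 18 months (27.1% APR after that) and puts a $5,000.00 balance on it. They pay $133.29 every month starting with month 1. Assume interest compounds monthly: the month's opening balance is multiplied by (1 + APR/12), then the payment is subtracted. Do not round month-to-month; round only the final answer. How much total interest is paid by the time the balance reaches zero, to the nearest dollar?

Promo months 1–18 at r₀ = 0%/12 = 0; months 19+ at r₁ = 27.1%/12 = 0.0225833.
After month 18 (no interest yet): B = $5,000.00 − 18·$133.29 = $2,600.78.
Then at r₁ with $133.29/mo: n₂ = −ln(1 − r₁·B/P)/ln(1+r₁) ≈ 26.02 → 27 more payments.
Total paid = 44·$133.29 + $2.09 = $5,866.85; interest = $5,866.85 − $5,000.00 = $866.85.

$867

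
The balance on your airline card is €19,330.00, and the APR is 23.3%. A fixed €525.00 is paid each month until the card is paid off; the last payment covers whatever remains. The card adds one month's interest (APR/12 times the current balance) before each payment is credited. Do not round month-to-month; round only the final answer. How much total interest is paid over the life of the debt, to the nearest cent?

Monthly rate r = 23.3%/12 = 1.94167% = 0.0194167.
Payoff takes n = ⌈−ln(1 − rB₀/P)/ln(1+r)⌉ = ⌈65.257⌉ = 66 payments; the last is €135.81.
Total paid = 65·€525.00 + €135.81 = €34,260.81.
Total interest = total paid − principal = €34,260.81 − €19,330.00 = €14,930.81.

€14,930.81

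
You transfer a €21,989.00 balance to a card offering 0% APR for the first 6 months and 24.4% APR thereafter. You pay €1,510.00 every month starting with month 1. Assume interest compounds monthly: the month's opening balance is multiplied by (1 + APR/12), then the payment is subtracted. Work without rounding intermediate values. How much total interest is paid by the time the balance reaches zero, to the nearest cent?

€1,423.66

Promo months 1–6 at r₀ = 0%/12 = 0; months 7+ at r₁ = 24.4%/12 = 0.0203333.
After month 6 (no interest yet): B = €21,989.00 − 6·€1,510.00 = €12,929.00.
Then at r₁ with €1,510.00/mo: n₂ = −ln(1 − r₁·B/P)/ln(1+r₁) ≈ 9.50 → 10 more payments.
Total paid = 15·€1,510.00 + €762.66 = €23,412.66; interest = €23,412.66 − €21,989.00 = €1,423.66.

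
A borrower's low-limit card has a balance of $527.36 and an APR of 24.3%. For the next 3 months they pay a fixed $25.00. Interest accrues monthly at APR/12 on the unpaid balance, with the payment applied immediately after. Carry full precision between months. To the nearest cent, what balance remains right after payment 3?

$483.52

Monthly rate r = 24.3%/12 = 2.025% = 0.02025.
Each month: B ← B·(1+r) − $25.00.
Month 1: interest $10.68; balance after payment $513.04.
Month 2: interest $10.39; balance after payment $498.43.
Month 3: interest $10.09; balance after payment $483.52.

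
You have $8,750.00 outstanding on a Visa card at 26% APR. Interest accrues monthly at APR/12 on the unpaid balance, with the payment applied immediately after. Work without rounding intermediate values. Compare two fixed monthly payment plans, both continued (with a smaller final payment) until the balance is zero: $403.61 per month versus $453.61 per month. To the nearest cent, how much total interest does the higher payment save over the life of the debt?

Monthly rate r = 26%/12 = 2.16667% = 0.0216667.
At $403.61/mo: n = ⌈−ln(1 − rB₀/P)/ln(1+r)⌉ = 30 payments (last $240.65); total interest = total paid − $8,750.00 = $3,195.34.
At $453.61/mo: 26 payments (last $113.18); total interest $2,703.43.
Interest saved = $3,195.34 − $2,703.43 = $491.91.

$491.91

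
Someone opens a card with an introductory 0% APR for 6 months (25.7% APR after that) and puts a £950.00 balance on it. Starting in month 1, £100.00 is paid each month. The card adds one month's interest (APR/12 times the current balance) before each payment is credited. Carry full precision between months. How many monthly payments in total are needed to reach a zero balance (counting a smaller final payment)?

Promo months 1–6 at r₀ = 0%/12 = 0; months 7+ at r₁ = 25.7%/12 = 0.0214167.
After month 6 (no interest yet): B = £950.00 − 6·£100.00 = £350.00.
Then at r₁ with £100.00/mo: n₂ = −ln(1 − r₁·B/P)/ln(1+r₁) ≈ 3.68 → 4 more payments.

10 payments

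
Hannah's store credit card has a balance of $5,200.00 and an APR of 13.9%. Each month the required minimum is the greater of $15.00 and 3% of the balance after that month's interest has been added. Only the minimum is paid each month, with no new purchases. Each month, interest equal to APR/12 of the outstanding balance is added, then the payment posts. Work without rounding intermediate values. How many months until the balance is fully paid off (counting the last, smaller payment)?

166 months

Monthly rate r = 13.9%/12 = 1.15833% = 0.0115833.
While 3% of the post-interest balance exceeds $15.00, each month B ← (B·(1+r))·(1 − 0.03), i.e. B shrinks by the factor (1+r)·0.97 = 0.98124.
This holds for months 1–125. Entering month 126 the balance is $487.17; 3% of the post-interest balance is now below $15.00, so the flat $15.00 minimum applies from here.
From month 126 a fixed $15.00 at rate r clears $487.17 in 41 more payments. Total: 125 + 41 = 166 months.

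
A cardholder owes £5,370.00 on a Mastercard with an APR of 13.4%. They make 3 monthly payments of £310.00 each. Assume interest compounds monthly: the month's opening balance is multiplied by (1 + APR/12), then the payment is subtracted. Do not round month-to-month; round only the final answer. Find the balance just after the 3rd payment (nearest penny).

£4,611.49

Monthly rate r = 13.4%/12 = 1.11667% = 0.0111667.
Each month: B ← B·(1+r) − £310.00.
Month 1: interest £59.97; balance after payment £5,119.97.
Month 2: interest £57.17; balance after payment £4,867.14.
Month 3: interest £54.35; balance after payment £4,611.49.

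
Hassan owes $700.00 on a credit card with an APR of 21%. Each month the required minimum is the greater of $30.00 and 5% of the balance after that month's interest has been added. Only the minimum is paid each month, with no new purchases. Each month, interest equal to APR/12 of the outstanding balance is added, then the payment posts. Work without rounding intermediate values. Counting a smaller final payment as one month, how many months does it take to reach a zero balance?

30 months

Monthly rate r = 21%/12 = 1.75% = 0.0175.
While 5% of the post-interest balance exceeds $30.00, each month B ← (B·(1+r))·(1 − 0.05), i.e. B shrinks by the factor (1+r)·0.95 = 0.96663.
This holds for months 1–6. Entering month 7 the balance is $571.01; 5% of the post-interest balance is now below $30.00, so the flat $30.00 minimum applies from here.
From month 7 a fixed $30.00 at rate r clears $571.01 in 24 more payments. Total: 6 + 24 = 30 months.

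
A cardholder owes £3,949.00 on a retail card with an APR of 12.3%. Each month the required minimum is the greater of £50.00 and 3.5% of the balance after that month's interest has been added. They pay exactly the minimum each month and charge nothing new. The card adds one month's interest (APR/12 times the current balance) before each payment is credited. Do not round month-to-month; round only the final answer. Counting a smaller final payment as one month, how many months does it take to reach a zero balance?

74 months

Monthly rate r = 12.3%/12 = 1.025% = 0.01025.
While 3.5% of the post-interest balance exceeds £50.00, each month B ← (B·(1+r))·(1 − 0.035), i.e. B shrinks by the factor (1+r)·0.965 = 0.97489.
This holds for months 1–41. Entering month 42 the balance is £1,392.16; 3.5% of the post-interest balance is now below £50.00, so the flat £50.00 minimum applies from here.
From month 42 a fixed £50.00 at rate r clears £1,392.16 in 33 more payments. Total: 41 + 33 = 74 months.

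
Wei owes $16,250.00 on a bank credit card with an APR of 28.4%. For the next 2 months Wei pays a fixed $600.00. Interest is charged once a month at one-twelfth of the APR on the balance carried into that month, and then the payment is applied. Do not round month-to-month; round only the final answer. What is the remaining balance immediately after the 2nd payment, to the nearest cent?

Monthly rate r = 28.4%/12 = 2.36667% = 0.0236667.
Each month: B ← B·(1+r) − $600.00.
Month 1: interest $384.58; balance after payment $16,034.58.
Month 2: interest $379.49; balance after payment $15,814.07.

$15,814.07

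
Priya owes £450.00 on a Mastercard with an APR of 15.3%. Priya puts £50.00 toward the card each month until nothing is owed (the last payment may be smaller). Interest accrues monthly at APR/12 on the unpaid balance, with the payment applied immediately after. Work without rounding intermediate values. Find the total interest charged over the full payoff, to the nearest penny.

£31.10

Monthly rate r = 15.3%/12 = 1.275% = 0.01275.
Payoff takes n = ⌈−ln(1 − rB₀/P)/ln(1+r)⌉ = ⌈9.620⌉ = 10 payments; the last is £31.10.
Total paid = 9·£50.00 + £31.10 = £481.10.
Total interest = total paid − principal = £481.10 − £450.00 = £31.10.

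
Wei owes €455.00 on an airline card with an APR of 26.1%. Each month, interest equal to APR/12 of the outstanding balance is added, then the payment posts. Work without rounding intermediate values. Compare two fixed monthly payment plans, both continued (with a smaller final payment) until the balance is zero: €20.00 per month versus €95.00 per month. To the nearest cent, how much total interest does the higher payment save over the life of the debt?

Monthly rate r = 26.1%/12 = 2.175% = 0.02175.
At €20.00/mo: n = ⌈−ln(1 − rB₀/P)/ln(1+r)⌉ = 32 payments (last €14.73); total interest = total paid − €455.00 = €179.73.
At €95.00/mo: 6 payments (last €10.79); total interest €30.79.
Interest saved = €179.73 − €30.79 = €148.94.

€148.94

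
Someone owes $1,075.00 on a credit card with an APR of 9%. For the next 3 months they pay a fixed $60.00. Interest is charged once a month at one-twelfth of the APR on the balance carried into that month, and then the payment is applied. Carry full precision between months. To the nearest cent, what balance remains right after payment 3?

Monthly rate r = 9%/12 = 0.75% = 0.0075.
Each month: B ← B·(1+r) − $60.00.
Month 1: interest $8.06; balance after payment $1,023.06.
Month 2: interest $7.67; balance after payment $970.74.
Month 3: interest $7.28; balance after payment $918.02.

$918.02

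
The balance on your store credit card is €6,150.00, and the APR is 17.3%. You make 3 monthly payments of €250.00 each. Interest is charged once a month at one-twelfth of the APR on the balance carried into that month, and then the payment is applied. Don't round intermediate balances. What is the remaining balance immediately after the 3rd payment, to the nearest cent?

€5,658.98

Monthly rate r = 17.3%/12 = 1.44167% = 0.0144167.
Each month: B ← B·(1+r) − €250.00.
Month 1: interest €88.66; balance after payment €5,988.66.
Month 2: interest €86.34; balance after payment €5,825.00.
Month 3: interest €83.98; balance after payment €5,658.98.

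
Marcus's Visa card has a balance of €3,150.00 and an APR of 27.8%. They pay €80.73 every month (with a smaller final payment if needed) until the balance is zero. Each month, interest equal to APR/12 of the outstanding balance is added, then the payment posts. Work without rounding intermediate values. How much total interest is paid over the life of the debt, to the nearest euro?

Monthly rate r = 27.8%/12 = 2.31667% = 0.0231667.
Payoff takes n = ⌈−ln(1 − rB₀/P)/ln(1+r)⌉ = ⌈102.294⌉ = 103 payments; the last is €23.91.
Total paid = 102·€80.73 + €23.91 = €8,258.37.
Total interest = total paid − principal = €8,258.37 − €3,150.00 = €5,108.37.

€5,108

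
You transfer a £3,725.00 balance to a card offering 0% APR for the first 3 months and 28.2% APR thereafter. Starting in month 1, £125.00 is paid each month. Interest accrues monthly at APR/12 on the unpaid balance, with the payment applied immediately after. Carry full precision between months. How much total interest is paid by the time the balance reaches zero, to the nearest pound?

£1,998

Promo months 1–3 at r₀ = 0%/12 = 0; months 4+ at r₁ = 28.2%/12 = 0.0235.
After month 3 (no interest yet): B = £3,725.00 − 3·£125.00 = £3,350.00.
Then at r₁ with £125.00/mo: n₂ = −ln(1 − r₁·B/P)/ln(1+r₁) ≈ 42.78 → 43 more payments.
Total paid = 45·£125.00 + £97.82 = £5,722.82; interest = £5,722.82 − £3,725.00 = £1,997.82.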